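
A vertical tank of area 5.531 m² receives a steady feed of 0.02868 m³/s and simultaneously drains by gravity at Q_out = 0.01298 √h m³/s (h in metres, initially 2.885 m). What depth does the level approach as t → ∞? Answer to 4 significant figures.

4.882 m

Mass balance (ρ constant): A dh/dt = Q_in − 0.01298 √h. At steady state dh/dt = 0:
Q_in = 0.01298 √h_ss ⇒ √h_ss = 0.02868/0.01298 = 2.20955.
h_ss = 2.20955² = 4.88213 m. (Since h₀ = 2.885 m < h_ss, the level will rise toward this value.)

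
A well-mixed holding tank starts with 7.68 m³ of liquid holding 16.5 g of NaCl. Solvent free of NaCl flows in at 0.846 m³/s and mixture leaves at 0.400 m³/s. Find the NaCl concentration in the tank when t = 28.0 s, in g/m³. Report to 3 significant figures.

Total volume: dV/dt = Q_in − Q_out = 0.44600 m³/s, so V(t) = 7.68 + 0.44600 t and V(28.0) = 20.168 m³.
Solute balance: dm/dt = 0 − Q_out C = −Q_out m/V(t).
dm/m = −Q_out dt/(V₀ + 0.44600 t); integrating gives ln(m/m₀) = −(Q_out/(Q_in−Q_out)) ln(V/V₀).
m = m₀ (V₀/V)^(Q_out/(Q_in−Q_out)) = 16.5 × (7.68/20.168)^(0.89686) = 6.9411 g.
C = m/V = 6.9411/20.168 = 0.34416 g/m³.

0.344 g/m³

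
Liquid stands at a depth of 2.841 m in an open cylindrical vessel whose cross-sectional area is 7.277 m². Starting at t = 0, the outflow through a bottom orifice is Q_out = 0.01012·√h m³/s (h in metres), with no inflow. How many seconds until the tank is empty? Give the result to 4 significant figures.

Accumulation of liquid (constant cross-section A): A dh/dt = −0.01012 √h.
This is separable: 2 d(√h)/dt = −0.01012/A, so √h = √h₀ − (0.01012/(2A)) t.
Tank is empty when √h = 0: t_empty = 2A√h₀/0.01012.
t_empty = 2·7.277·√2.841/0.01012 = 14.5540·1.68553/0.01012 = 2424.03 s.

2424 s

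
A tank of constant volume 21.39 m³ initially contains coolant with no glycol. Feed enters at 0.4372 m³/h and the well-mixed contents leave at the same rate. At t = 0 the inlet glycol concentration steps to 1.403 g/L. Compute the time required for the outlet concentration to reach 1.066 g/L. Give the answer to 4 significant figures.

69.78 h

Species balance: V dC/dt = Q(C_in − C) ⇒ τ = V/Q = 48.9250 h.
C(t) = C_in + (C₀ − C_in) e^(−t/τ). Set C = 1.066 and solve for t:
e^(−t/τ) = (C − C_in)/(C₀ − C_in) = (1.066 − 1.403)/(0 − 1.403) = 0.240200
t = −τ ln(…) = 48.9250 × 1.42629 = 69.7810 h.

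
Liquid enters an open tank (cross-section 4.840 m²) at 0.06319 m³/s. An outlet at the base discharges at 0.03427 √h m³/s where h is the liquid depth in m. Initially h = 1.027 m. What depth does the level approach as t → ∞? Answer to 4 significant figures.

3.400 m

A dh/dt = Q_in − 0.03427 √h. Steady state requires inflow = outflow:
Q_in = 0.03427 √h_ss ⇒ √h_ss = 0.06319/0.03427 = 1.84389.
h_ss = 1.84389² = 3.39992 m. (Since h₀ = 1.027 m < h_ss, the level will rise toward this value.)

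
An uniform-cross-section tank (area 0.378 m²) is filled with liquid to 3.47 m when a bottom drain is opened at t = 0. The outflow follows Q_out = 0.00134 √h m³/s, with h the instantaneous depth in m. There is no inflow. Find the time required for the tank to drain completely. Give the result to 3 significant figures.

1050 s

A dh/dt = −Q_out = −0.00134 √h.
Separate and integrate: 2(√h − √h₀) = −(0.00134/A) t.
Set h = 0: 2√h₀ = (0.00134/A) t_empty ⇒ t_empty = 2A√h₀/0.00134.
t_empty = 2·0.378·√3.47/0.00134 = 0.75600·1.8628/0.00134 = 1050.9 s.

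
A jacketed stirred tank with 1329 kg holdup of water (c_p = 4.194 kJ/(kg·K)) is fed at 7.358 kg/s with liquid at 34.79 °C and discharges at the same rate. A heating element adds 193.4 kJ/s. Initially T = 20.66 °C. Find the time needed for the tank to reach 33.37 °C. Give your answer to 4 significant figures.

M c_p dT/dt = ṁ c_p (T_in − T) + Q̇.
τ = M/ṁ = 180.620 s; T_ss = T_in + Q̇/(ṁ c_p) = 41.0571 °C.
T(t) = T_ss + (T₀ − T_ss) e^(−t/τ). Set T = 33.37:
e^(−t/τ) = (33.37 − 41.0571)/(20.66 − 41.0571) = 0.376873
t = −180.620 · ln(0.376873) = 176.257 s.

176.3 s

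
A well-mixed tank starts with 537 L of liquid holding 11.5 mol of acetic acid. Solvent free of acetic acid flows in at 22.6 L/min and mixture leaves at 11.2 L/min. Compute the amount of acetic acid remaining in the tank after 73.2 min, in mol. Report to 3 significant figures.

4.58 mol

Total volume: dV/dt = Q_in − Q_out = 11.400 L/min, so V(t) = 537 + 11.400 t and V(73.2) = 1371.5 L.
Species balance (pure solvent in): dm/dt = −Q_out · m/V(t).
Separate: dm/m = −Q_out dt/V(t) ⇒ ln(m/m₀) = −(Q_out/(Q_in−Q_out)) ln(V/V₀).
m = m₀ (V₀/V)^(Q_out/(Q_in−Q_out)) = 11.5 × (537/1371.5)^(0.98246) = 4.5775 mol.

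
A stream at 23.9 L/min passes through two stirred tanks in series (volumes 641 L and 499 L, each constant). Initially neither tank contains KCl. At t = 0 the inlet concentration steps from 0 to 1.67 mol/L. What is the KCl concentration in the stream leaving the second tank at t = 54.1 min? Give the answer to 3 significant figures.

Time constants: τᵢ = Vᵢ/Q for each well-mixed tank.
τ₁ = 641/23.9 = 26.820 min; τ₂ = 499/23.9 = 20.879 min.
Solving the cascade with C₁(0)=C₂(0)=0 gives C₂(t) = C_in[1 − (τ₁ e^(−t/τ₁) − τ₂ e^(−t/τ₂))/(τ₁ − τ₂)].
At t = 54.1: e^(−t/τ₁) = 0.13303, e^(−t/τ₂) = 0.074933.
C₂ = 1.67·[1 − (26.820·0.13303 − 20.879·0.074933)/(5.9414)] = 1.67·0.66279 = 1.1069 mol/L.

1.11 mol/L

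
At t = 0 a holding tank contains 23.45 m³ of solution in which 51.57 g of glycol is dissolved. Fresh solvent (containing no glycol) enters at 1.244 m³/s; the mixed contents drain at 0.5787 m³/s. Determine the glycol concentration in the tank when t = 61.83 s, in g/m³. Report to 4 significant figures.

0.3308 g/m³

Let m(t) be the amount of glycol. Volume: V(t) = V₀ + (Q_in − Q_out) t = 23.45 + 0.665300 t; V(61.83) = 64.5855 m³.
No glycol enters, so dm/dt = −Q_out · (m/V).
dm/m = −Q_out dt/(V₀ + 0.665300 t); integrating gives ln(m/m₀) = −(Q_out/(Q_in−Q_out)) ln(V/V₀).
m = m₀ (V₀/V)^(Q_out/(Q_in−Q_out)) = 51.57 × (23.45/64.5855)^(0.869833) = 21.3637 g.
C = m/V = 21.3637/64.5855 = 0.330782 g/m³.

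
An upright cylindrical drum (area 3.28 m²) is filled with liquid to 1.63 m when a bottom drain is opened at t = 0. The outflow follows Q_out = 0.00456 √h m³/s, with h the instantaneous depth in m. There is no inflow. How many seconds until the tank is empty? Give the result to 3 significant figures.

1840 s

A dh/dt = −Q_out = −0.00456 √h.
Separate and integrate: 2(√h − √h₀) = −(0.00456/A) t.
Set h = 0: 2√h₀ = (0.00456/A) t_empty ⇒ t_empty = 2A√h₀/0.00456.
t_empty = 2·3.28·√1.63/0.00456 = 6.5600·1.2767/0.00456 = 1836.7 s.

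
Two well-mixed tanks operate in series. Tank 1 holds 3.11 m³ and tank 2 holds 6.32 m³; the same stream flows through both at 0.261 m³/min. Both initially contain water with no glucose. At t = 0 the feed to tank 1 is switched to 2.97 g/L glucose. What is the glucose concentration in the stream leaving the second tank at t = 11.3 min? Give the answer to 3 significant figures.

Each tank obeys Vᵢ dCᵢ/dt = Q(Cᵢ₋₁ − Cᵢ), so τᵢ = Vᵢ/Q.
τ₁ = 3.11/0.261 = 11.916 min; τ₂ = 6.32/0.261 = 24.215 min.
Tank 1: C₁ = C_in(1 − e^(−t/τ₁)). Tank 2 (τ₁ ≠ τ₂): C₂ = C_in[1 − (τ₁ e^(−t/τ₁) − τ₂ e^(−t/τ₂))/(τ₁ − τ₂)].
At t = 11.3: e^(−t/τ₁) = 0.38739, e^(−t/τ₂) = 0.62709.
C₂ = 2.97·[1 − (11.916·0.38739 − 24.215·0.62709)/(-12.299)] = 2.97·0.14067 = 0.41779 g/L.

0.418 g/L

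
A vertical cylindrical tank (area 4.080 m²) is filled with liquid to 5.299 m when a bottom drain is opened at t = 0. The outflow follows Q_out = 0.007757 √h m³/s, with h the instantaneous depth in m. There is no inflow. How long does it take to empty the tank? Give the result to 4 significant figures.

A dh/dt = −Q_out = −0.007757 √h.
This is separable: 2 d(√h)/dt = −0.007757/A, so √h = √h₀ − (0.007757/(2A)) t.
Set h = 0: 2√h₀ = (0.007757/A) t_empty ⇒ t_empty = 2A√h₀/0.007757.
t_empty = 2·4.080·√5.299/0.007757 = 8.16000·2.30196/0.007757 = 2421.55 s.

2422 s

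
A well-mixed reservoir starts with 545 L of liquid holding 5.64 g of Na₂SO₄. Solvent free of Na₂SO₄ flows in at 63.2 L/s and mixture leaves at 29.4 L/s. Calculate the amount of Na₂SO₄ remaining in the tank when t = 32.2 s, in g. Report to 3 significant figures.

Let m(t) be the amount of Na₂SO₄. Volume: V(t) = V₀ + (Q_in − Q_out) t = 545 + 33.800 t; V(32.2) = 1633.4 L.
Solute balance: dm/dt = 0 − Q_out C = −Q_out m/V(t).
Separate: dm/m = −Q_out dt/V(t) ⇒ ln(m/m₀) = −(Q_out/(Q_in−Q_out)) ln(V/V₀).
m = m₀ (V₀/V)^(Q_out/(Q_in−Q_out)) = 5.64 × (545/1633.4)^(0.86982) = 2.1709 g.

2.17 g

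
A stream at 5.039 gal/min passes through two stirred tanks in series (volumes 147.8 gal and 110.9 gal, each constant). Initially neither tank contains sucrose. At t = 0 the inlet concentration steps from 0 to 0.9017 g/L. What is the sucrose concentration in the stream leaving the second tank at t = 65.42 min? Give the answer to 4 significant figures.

0.6522 g/L

Each tank obeys Vᵢ dCᵢ/dt = Q(Cᵢ₋₁ − Cᵢ), so τᵢ = Vᵢ/Q.
τ₁ = 147.8/5.039 = 29.3312 min; τ₂ = 110.9/5.039 = 22.0083 min.
Solving the cascade with C₁(0)=C₂(0)=0 gives C₂(t) = C_in[1 − (τ₁ e^(−t/τ₁) − τ₂ e^(−t/τ₂))/(τ₁ − τ₂)].
At t = 65.42: e^(−t/τ₁) = 0.107487, e^(−t/τ₂) = 0.0511747.
C₂ = 0.9017·[1 − (29.3312·0.107487 − 22.0083·0.0511747)/(7.32288)] = 0.9017·0.723272 = 0.652174 g/L.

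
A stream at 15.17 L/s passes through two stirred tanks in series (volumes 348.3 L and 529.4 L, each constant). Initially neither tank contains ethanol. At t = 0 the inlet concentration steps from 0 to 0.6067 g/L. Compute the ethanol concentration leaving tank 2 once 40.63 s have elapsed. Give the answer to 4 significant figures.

Time constants: τᵢ = Vᵢ/Q for each well-mixed tank.
τ₁ = 348.3/15.17 = 22.9598 s; τ₂ = 529.4/15.17 = 34.8978 s.
Solving the cascade with C₁(0)=C₂(0)=0 gives C₂(t) = C_in[1 − (τ₁ e^(−t/τ₁) − τ₂ e^(−t/τ₂))/(τ₁ − τ₂)].
At t = 40.63: e^(−t/τ₁) = 0.170398, e^(−t/τ₂) = 0.312155.
C₂ = 0.6067·[1 − (22.9598·0.170398 − 34.8978·0.312155)/(-11.9380)] = 0.6067·0.415213 = 0.251910 g/L.

0.2519 g/L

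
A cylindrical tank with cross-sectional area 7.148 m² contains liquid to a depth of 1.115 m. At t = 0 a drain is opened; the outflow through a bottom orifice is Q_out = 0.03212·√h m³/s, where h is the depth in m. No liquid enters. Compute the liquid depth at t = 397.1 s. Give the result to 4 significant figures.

With no inflow, A dh/dt = −0.03212 √h.
∫ h^(−1/2) dh = −(0.03212/A) ∫ dt, giving 2√h = 2√h₀ − (0.03212/A) t.
√h = √1.115 − 0.03212·397.1/(2·7.148) = 1.05594 − 0.892197 = 0.163738.
h = 0.163738² = 0.0268102 m.

0.02681 m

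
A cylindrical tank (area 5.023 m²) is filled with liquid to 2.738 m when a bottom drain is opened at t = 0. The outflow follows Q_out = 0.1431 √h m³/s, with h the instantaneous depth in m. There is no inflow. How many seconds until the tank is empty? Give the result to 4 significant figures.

116.2 s

A dh/dt = −Q_out = −0.1431 √h.
∫ h^(−1/2) dh = −(0.1431/A) ∫ dt, giving 2√h = 2√h₀ − (0.1431/A) t.
Tank is empty when √h = 0: t_empty = 2A√h₀/0.1431.
t_empty = 2·5.023·√2.738/0.1431 = 10.0460·1.65469/0.1431 = 116.164 s.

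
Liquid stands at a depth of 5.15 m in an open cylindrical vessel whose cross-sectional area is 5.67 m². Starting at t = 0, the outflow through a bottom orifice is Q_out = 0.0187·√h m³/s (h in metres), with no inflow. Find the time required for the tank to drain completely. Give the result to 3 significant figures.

1380 s

Mass balance (ρ constant): A dh/dt = −0.0187 √h.
Separate and integrate: 2(√h − √h₀) = −(0.0187/A) t.
Set h = 0: 2√h₀ = (0.0187/A) t_empty ⇒ t_empty = 2A√h₀/0.0187.
t_empty = 2·5.67·√5.15/0.0187 = 11.340·2.2694/0.0187 = 1376.2 s.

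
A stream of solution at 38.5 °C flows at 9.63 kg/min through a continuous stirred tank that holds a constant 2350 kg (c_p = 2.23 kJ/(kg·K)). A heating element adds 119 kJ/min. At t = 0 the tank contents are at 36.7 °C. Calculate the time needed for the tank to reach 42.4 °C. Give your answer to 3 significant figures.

M c_p dT/dt = ṁ c_p (T_in − T) + Q̇.
τ = M/ṁ = 244.03 min; T_ss = T_in + Q̇/(ṁ c_p) = 44.041 °C.
T(t) = T_ss + (T₀ − T_ss) e^(−t/τ). Set T = 42.4:
e^(−t/τ) = (42.4 − 44.041)/(36.7 − 44.041) = 0.22358
t = −244.03 · ln(0.22358) = 365.56 min.

366 min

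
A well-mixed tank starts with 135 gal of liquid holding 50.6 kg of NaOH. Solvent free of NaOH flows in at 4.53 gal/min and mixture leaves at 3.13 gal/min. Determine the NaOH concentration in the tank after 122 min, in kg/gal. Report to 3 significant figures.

Let m(t) be the amount of NaOH. Volume: V(t) = V₀ + (Q_in − Q_out) t = 135 + 1.4000 t; V(122) = 305.80 gal.
Solute balance: dm/dt = 0 − Q_out C = −Q_out m/V(t).
dm/m = −Q_out dt/(V₀ + 1.4000 t); integrating gives ln(m/m₀) = −(Q_out/(Q_in−Q_out)) ln(V/V₀).
m = m₀ (V₀/V)^(Q_out/(Q_in−Q_out)) = 50.6 × (135/305.80)^(2.2357) = 8.1328 kg.
C = m/V = 8.1328/305.80 = 0.026595 kg/gal.

0.0266 kg/gal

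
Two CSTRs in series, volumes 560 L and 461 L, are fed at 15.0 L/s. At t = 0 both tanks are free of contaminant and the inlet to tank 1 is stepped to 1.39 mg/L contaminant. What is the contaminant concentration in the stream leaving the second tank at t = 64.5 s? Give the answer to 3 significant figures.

Species balance on tank i: dCᵢ/dt = (Cᵢ₋₁ − Cᵢ)/τᵢ with τᵢ = Vᵢ/Q.
τ₁ = 560/15.0 = 37.333 s; τ₂ = 461/15.0 = 30.733 s.
Tank 1: C₁ = C_in(1 − e^(−t/τ₁)). Tank 2 (τ₁ ≠ τ₂): C₂ = C_in[1 − (τ₁ e^(−t/τ₁) − τ₂ e^(−t/τ₂))/(τ₁ − τ₂)].
At t = 64.5: e^(−t/τ₁) = 0.17770, e^(−t/τ₂) = 0.12262.
C₂ = 1.39·[1 − (37.333·0.17770 − 30.733·0.12262)/(6.6000)] = 1.39·0.56582 = 0.78649 mg/L.

0.786 mg/L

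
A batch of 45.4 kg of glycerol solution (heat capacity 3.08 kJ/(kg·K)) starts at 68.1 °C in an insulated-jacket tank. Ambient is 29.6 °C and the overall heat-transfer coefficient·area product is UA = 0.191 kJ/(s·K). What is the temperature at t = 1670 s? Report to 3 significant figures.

33.5 °C

Energy balance: M c_p dT/dt = −UA(T − T_amb).
dT/dt = (T_ss − T)/τ with T_ss = T_amb = 29.600 °C, τ = M c_p/UA = 45.4·3.08/0.191 = 732.10 s.
T approaches T_ss exponentially: T(t) = T_ss + (T₀ − T_ss) e^(−t/τ).
T(1670) = 29.600 + (38.500)·0.10217 = 33.534 °C.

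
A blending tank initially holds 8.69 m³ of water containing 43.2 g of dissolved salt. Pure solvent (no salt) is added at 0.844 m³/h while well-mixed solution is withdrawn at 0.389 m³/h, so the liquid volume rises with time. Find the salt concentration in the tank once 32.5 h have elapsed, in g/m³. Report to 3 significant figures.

Total volume: dV/dt = Q_in − Q_out = 0.45500 m³/h, so V(t) = 8.69 + 0.45500 t and V(32.5) = 23.477 m³.
No salt enters, so dm/dt = −Q_out · (m/V).
Separate: dm/m = −Q_out dt/V(t) ⇒ ln(m/m₀) = −(Q_out/(Q_in−Q_out)) ln(V/V₀).
m = m₀ (V₀/V)^(Q_out/(Q_in−Q_out)) = 43.2 × (8.69/23.477)^(0.85495) = 18.470 g.
C = m/V = 18.470/23.477 = 0.78670 g/m³.

0.787 g/m³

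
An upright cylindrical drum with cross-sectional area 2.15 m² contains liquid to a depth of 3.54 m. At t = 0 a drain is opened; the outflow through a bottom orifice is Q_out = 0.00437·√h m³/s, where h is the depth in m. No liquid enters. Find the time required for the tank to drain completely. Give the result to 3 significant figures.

1850 s

With no inflow, A dh/dt = −0.00437 √h.
∫ h^(−1/2) dh = −(0.00437/A) ∫ dt, giving 2√h = 2√h₀ − (0.00437/A) t.
Tank is empty when √h = 0: t_empty = 2A√h₀/0.00437.
t_empty = 2·2.15·√3.54/0.00437 = 4.3000·1.8815/0.00437 = 1851.4 s.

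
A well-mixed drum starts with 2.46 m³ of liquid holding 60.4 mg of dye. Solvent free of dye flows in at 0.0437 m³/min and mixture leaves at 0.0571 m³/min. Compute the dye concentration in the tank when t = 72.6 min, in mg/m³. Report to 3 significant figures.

Let m(t) be the amount of dye. Volume: V(t) = V₀ + (Q_in − Q_out) t = 2.46 − 0.013400 t; V(72.6) = 1.4872 m³.
Species balance (pure solvent in): dm/dt = −Q_out · m/V(t).
dm/m = −Q_out dt/(V₀ − 0.013400 t); integrating gives ln(m/m₀) = −(Q_out/(Q_in−Q_out)) ln(V/V₀).
m = m₀ (V₀/V)^(Q_out/(Q_in−Q_out)) = 60.4 × (2.46/1.4872)^(-4.2612) = 7.0735 mg.
C = m/V = 7.0735/1.4872 = 4.7564 mg/m³.

4.76 mg/m³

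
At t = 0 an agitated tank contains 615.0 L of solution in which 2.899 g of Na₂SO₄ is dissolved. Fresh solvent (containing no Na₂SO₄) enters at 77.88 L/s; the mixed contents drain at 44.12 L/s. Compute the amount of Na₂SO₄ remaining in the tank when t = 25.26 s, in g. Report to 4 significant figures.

0.9301 g

Total volume: dV/dt = Q_in − Q_out = 33.7600 L/s, so V(t) = 615.0 + 33.7600 t and V(25.26) = 1467.78 L.
Species balance (pure solvent in): dm/dt = −Q_out · m/V(t).
dm/m = −Q_out dt/(V₀ + 33.7600 t); integrating gives ln(m/m₀) = −(Q_out/(Q_in−Q_out)) ln(V/V₀).
m = m₀ (V₀/V)^(Q_out/(Q_in−Q_out)) = 2.899 × (615.0/1467.78)^(1.30687) = 0.930104 g.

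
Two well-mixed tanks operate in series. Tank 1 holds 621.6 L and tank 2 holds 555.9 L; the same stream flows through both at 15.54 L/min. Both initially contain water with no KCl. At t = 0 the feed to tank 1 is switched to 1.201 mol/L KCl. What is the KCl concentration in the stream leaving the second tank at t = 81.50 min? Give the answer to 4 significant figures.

Time constants: τᵢ = Vᵢ/Q for each well-mixed tank.
τ₁ = 621.6/15.54 = 40.0000 min; τ₂ = 555.9/15.54 = 35.7722 min.
Tank 1: C₁ = C_in(1 − e^(−t/τ₁)). Tank 2 (τ₁ ≠ τ₂): C₂ = C_in[1 − (τ₁ e^(−t/τ₁) − τ₂ e^(−t/τ₂))/(τ₁ − τ₂)].
At t = 81.50: e^(−t/τ₁) = 0.130354, e^(−t/τ₂) = 0.102458.
C₂ = 1.201·[1 − (40.0000·0.130354 − 35.7722·0.102458)/(4.22780)] = 1.201·0.633608 = 0.760963 mol/L.

0.7610 mol/L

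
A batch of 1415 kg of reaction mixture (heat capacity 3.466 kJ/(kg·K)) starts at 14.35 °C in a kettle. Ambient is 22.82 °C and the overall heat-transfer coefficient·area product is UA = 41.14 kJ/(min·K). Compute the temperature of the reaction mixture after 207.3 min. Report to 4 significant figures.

Lumped-capacitance energy balance: M c_p dT/dt = UA(T_amb − T).
dT/dt = (T_ss − T)/τ with T_ss = T_amb = 22.8200 °C, τ = M c_p/UA = 1415·3.466/41.14 = 119.212 min.
Solution: T(t) = T_ss + (T₀ − T_ss) e^(−t/τ).
T(207.3) = 22.8200 + (-8.47000)·0.175711 = 21.3317 °C.

21.33 °C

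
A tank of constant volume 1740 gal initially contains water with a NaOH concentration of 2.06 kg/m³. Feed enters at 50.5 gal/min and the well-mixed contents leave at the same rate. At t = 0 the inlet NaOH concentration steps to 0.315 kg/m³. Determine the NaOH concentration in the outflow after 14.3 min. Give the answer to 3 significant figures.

Species balance on the tank: V dC/dt = Q(C_in − C).
Rewrite as dC/dt + C/τ = C_in/τ, τ = V/Q = 34.455 min.
This is linear first-order; C(t) = C_in + (C₀ − C_in) e^(−t/τ).
C(14.3) = 0.315 + (2.06 − 0.315)·e^(−14.3/34.455) = 0.315 + (1.7450)·0.66032 = 1.4673 kg/m³.

1.47 kg/m³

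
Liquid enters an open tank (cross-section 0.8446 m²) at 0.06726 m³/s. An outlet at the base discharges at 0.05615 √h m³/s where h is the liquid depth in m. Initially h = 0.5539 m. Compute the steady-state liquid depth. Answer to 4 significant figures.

1.435 m

Level balance: A dh/dt = 0.06726 − 0.05615 √h. Setting dh/dt = 0:
Q_in = 0.05615 √h_ss ⇒ √h_ss = 0.06726/0.05615 = 1.19786.
h_ss = 1.19786² = 1.43488 m. (Since h₀ = 0.5539 m < h_ss, the level will rise toward this value.)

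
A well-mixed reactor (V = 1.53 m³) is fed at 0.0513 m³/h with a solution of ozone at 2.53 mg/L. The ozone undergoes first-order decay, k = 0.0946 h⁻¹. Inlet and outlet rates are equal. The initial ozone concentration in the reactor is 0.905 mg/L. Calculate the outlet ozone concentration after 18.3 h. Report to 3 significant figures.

V dC/dt = Q(C_in − C) − k V C.
This is linear with rate a = Q/V + k = 0.12813 h⁻¹.
C_ss = Q C_in/(Q + kV) = 0.66206 mg/L; C(t) = C_ss + (C₀ − C_ss) e^(−a t).
C(18.3) = 0.66206 + (0.24294)·e^(−0.12813·18.3) = 0.66206 + (0.24294)·0.095869 = 0.68535 mg/L.

0.685 mg/L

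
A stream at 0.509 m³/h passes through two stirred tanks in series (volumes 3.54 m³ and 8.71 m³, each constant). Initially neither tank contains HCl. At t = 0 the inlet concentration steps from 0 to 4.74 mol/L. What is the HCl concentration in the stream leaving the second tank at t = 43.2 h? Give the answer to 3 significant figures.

4.11 mol/L

Species balance on tank i: dCᵢ/dt = (Cᵢ₋₁ − Cᵢ)/τᵢ with τᵢ = Vᵢ/Q.
τ₁ = 3.54/0.509 = 6.9548 h; τ₂ = 8.71/0.509 = 17.112 h.
Solving the cascade with C₁(0)=C₂(0)=0 gives C₂(t) = C_in[1 − (τ₁ e^(−t/τ₁) − τ₂ e^(−t/τ₂))/(τ₁ − τ₂)].
At t = 43.2: e^(−t/τ₁) = 0.0020062, e^(−t/τ₂) = 0.080095.
C₂ = 4.74·[1 − (6.9548·0.0020062 − 17.112·0.080095)/(-10.157)] = 4.74·0.86644 = 4.1069 mol/L.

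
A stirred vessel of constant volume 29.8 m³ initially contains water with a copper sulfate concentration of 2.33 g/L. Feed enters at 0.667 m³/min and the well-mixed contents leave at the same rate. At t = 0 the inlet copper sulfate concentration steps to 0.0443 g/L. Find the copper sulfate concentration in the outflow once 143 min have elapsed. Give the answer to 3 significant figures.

Accumulation = in − out for the solute gives V dC/dt = Q(C_in − C).
Rewrite as dC/dt + C/τ = C_in/τ, τ = V/Q = 44.678 min.
C approaches C_in exponentially: C(t) = C_in + (C₀ − C_in) e^(−t/τ).
C(143) = 0.0443 + (2.33 − 0.0443)·e^(−143/44.678) = 0.0443 + (2.2857)·0.040733 = 0.13740 g/L.

0.137 g/L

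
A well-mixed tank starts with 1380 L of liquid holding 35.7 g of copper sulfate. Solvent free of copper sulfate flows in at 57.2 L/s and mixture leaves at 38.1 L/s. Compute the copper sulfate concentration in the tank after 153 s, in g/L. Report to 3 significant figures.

0.000859 g/L

Total volume: dV/dt = Q_in − Q_out = 19.100 L/s, so V(t) = 1380 + 19.100 t and V(153) = 4302.3 L.
Solute balance: dm/dt = 0 − Q_out C = −Q_out m/V(t).
dm/m = −Q_out dt/(V₀ + 19.100 t); integrating gives ln(m/m₀) = −(Q_out/(Q_in−Q_out)) ln(V/V₀).
m = m₀ (V₀/V)^(Q_out/(Q_in−Q_out)) = 35.7 × (1380/4302.3)^(1.9948) = 3.6950 g.
C = m/V = 3.6950/4302.3 = 0.00085884 g/L.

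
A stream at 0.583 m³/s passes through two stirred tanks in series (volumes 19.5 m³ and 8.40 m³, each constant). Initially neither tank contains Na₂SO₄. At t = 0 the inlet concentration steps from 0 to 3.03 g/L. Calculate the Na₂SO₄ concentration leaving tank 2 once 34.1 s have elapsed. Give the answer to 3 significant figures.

1.32 g/L

Each tank obeys Vᵢ dCᵢ/dt = Q(Cᵢ₋₁ − Cᵢ), so τᵢ = Vᵢ/Q.
τ₁ = 19.5/0.583 = 33.448 s; τ₂ = 8.40/0.583 = 14.408 s.
Tank 1: C₁ = C_in(1 − e^(−t/τ₁)). Tank 2 (τ₁ ≠ τ₂): C₂ = C_in[1 − (τ₁ e^(−t/τ₁) − τ₂ e^(−t/τ₂))/(τ₁ − τ₂)].
At t = 34.1: e^(−t/τ₁) = 0.36077, e^(−t/τ₂) = 0.093789.
C₂ = 3.03·[1 − (33.448·0.36077 − 14.408·0.093789)/(19.039)] = 3.03·0.43718 = 1.3247 g/L.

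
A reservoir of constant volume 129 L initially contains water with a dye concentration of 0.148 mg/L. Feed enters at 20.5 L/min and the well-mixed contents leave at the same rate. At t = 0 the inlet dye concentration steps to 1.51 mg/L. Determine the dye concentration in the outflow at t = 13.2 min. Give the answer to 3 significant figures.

1.34 mg/L

Species balance on the tank: V dC/dt = Q(C_in − C).
Rewrite as dC/dt + C/τ = C_in/τ, τ = V/Q = 6.2927 min.
Integrating: C(t) = C_in + (C₀ − C_in) e^(−t/τ).
C(13.2) = 1.51 + (0.148 − 1.51)·e^(−13.2/6.2927) = 1.51 + (-1.3620)·0.12274 = 1.3428 mg/L.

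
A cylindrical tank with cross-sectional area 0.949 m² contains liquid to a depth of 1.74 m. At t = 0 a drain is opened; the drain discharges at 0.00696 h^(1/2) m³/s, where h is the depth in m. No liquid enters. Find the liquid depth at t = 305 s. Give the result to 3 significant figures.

0.0403 m

With no inflow, A dh/dt = −0.00696 √h.
Separate and integrate: 2(√h − √h₀) = −(0.00696/A) t.
√h = √1.74 − 0.00696·305/(2·0.949) = 1.3191 − 1.1184 = 0.20065.
h = 0.20065² = 0.040260 m.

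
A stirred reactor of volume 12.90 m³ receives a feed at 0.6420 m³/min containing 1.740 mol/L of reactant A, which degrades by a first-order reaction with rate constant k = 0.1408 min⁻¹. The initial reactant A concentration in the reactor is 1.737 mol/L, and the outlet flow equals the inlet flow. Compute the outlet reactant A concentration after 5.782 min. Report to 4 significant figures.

V dC/dt = Q(C_in − C) − k V C.
dC/dt = (Q/V) C_in − (Q/V + k) C; effective rate a = Q/V + k = 0.0497674 + 0.1408 = 0.190567 min⁻¹.
C_ss = Q C_in/(Q + kV) = 0.454408 mol/L; C(t) = C_ss + (C₀ − C_ss) e^(−a t).
C(5.782) = 0.454408 + (1.28259)·e^(−0.190567·5.782) = 0.454408 + (1.28259)·0.332252 = 0.880552 mol/L.

0.8806 mol/L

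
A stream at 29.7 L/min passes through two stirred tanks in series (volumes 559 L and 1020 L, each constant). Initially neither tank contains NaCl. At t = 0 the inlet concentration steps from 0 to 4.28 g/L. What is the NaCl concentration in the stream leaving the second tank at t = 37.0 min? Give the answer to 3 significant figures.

Each tank obeys Vᵢ dCᵢ/dt = Q(Cᵢ₋₁ − Cᵢ), so τᵢ = Vᵢ/Q.
τ₁ = 559/29.7 = 18.822 min; τ₂ = 1020/29.7 = 34.343 min.
Tank 1: C₁ = C_in(1 − e^(−t/τ₁)). Tank 2 (τ₁ ≠ τ₂): C₂ = C_in[1 − (τ₁ e^(−t/τ₁) − τ₂ e^(−t/τ₂))/(τ₁ − τ₂)].
At t = 37.0: e^(−t/τ₁) = 0.14004, e^(−t/τ₂) = 0.34050.
C₂ = 4.28·[1 − (18.822·0.14004 − 34.343·0.34050)/(-15.522)] = 4.28·0.41643 = 1.7823 g/L.

1.78 g/L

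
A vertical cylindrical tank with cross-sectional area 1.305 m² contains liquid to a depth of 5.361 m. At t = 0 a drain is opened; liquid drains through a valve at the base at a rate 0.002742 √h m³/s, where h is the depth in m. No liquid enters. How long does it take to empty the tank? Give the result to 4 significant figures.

With no inflow, A dh/dt = −0.002742 √h.
This is separable: 2 d(√h)/dt = −0.002742/A, so √h = √h₀ − (0.002742/(2A)) t.
Set h = 0: 2√h₀ = (0.002742/A) t_empty ⇒ t_empty = 2A√h₀/0.002742.
t_empty = 2·1.305·√5.361/0.002742 = 2.61000·2.31538/0.002742 = 2203.92 s.

2204 s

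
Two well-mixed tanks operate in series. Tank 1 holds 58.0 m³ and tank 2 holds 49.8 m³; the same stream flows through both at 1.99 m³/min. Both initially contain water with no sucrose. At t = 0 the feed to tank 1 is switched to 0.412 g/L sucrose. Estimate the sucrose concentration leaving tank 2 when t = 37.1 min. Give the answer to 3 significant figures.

Time constants: τᵢ = Vᵢ/Q for each well-mixed tank.
τ₁ = 58.0/1.99 = 29.146 min; τ₂ = 49.8/1.99 = 25.025 min.
Solving the cascade with C₁(0)=C₂(0)=0 gives C₂(t) = C_in[1 − (τ₁ e^(−t/τ₁) − τ₂ e^(−t/τ₂))/(τ₁ − τ₂)].
At t = 37.1: e^(−t/τ₁) = 0.28001, e^(−t/τ₂) = 0.22707.
C₂ = 0.412·[1 − (29.146·0.28001 − 25.025·0.22707)/(4.1206)] = 0.412·0.39843 = 0.16415 g/L.

0.164 g/L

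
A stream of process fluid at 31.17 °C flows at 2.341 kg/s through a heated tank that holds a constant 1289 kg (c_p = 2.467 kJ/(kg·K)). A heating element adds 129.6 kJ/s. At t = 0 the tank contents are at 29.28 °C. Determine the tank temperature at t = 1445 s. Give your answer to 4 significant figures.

51.85 °C

M c_p dT/dt = ṁ c_p (T_in − T) + Q̇.
τ = M/ṁ = 550.619 s; T_ss = T_in + Q̇/(ṁ c_p) = 31.17 + 129.6/(2.341·2.467) = 53.6106 °C.
This is linear first-order; T(t) = T_ss + (T₀ − T_ss) e^(−t/τ).
T(1445) = 53.6106 + (-24.3306)·e^(−1445/550.619) = 53.6106 + (-24.3306)·0.0724892 = 51.8469 °C.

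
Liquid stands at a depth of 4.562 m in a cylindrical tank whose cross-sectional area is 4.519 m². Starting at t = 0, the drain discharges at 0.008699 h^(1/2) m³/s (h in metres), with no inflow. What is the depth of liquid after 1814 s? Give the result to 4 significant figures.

Volume balance on the tank: A dh/dt = −0.008699 √h.
∫ h^(−1/2) dh = −(0.008699/A) ∫ dt, giving 2√h = 2√h₀ − (0.008699/A) t.
√h = √4.562 − 0.008699·1814/(2·4.519) = 2.13588 − 1.74596 = 0.389924.
h = 0.389924² = 0.152041 m.

0.1520 m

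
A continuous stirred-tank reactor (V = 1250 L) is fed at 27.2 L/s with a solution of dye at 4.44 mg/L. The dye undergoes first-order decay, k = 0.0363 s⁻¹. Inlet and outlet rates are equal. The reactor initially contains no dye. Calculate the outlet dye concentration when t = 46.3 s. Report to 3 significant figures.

Accumulation = in − out − consumed: V dC/dt = Q C_in − Q C − k V C.
dC/dt = (Q/V) C_in − (Q/V + k) C; effective rate a = Q/V + k = 0.021760 + 0.0363 = 0.058060 s⁻¹.
C_ss = Q C_in/(Q + kV) = 1.6640 mg/L; C(t) = C_ss + (C₀ − C_ss) e^(−a t).
C(46.3) = 1.6640 + (-1.6640)·e^(−0.058060·46.3) = 1.6640 + (-1.6640)·0.068005 = 1.5509 mg/L.

1.55 mg/L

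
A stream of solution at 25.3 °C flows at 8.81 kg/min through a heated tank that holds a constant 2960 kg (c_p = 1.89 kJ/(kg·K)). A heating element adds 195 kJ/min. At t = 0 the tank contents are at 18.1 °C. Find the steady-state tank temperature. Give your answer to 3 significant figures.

37.0 °C

Energy balance: M c_p dT/dt = ṁ c_p (T_in − T) + 195.
At steady state dT/dt = 0 ⇒ T_ss = T_in + Q̇/(ṁ c_p) = 25.3 + 195/(8.81·1.89) = 37.011 °C.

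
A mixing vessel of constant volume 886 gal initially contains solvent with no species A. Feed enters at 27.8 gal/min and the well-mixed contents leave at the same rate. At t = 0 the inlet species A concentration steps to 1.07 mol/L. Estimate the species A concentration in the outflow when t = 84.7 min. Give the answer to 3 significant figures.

0.995 mol/L

Species balance on the tank: V dC/dt = Q(C_in − C).
Rewrite as dC/dt + C/τ = C_in/τ, τ = V/Q = 31.871 min.
Integrating: C(t) = C_in + (C₀ − C_in) e^(−t/τ).
C(84.7) = 1.07 + (0 − 1.07)·e^(−84.7/31.871) = 1.07 + (-1.0700)·0.070114 = 0.99498 mol/L.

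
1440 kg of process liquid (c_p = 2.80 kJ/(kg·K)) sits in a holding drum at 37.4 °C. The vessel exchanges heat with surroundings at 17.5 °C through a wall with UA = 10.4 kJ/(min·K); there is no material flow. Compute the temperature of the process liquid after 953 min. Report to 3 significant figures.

Heat balance on the well-mixed liquid: M c_p dT/dt = −UA(T − T_amb).
dT/dt = (T_ss − T)/τ with T_ss = T_amb = 17.500 °C, τ = M c_p/UA = 1440·2.80/10.4 = 387.69 min.
This is linear first-order; T(t) = T_ss + (T₀ − T_ss) e^(−t/τ).
T(953) = 17.500 + (19.900)·0.085594 = 19.203 °C.

19.2 °C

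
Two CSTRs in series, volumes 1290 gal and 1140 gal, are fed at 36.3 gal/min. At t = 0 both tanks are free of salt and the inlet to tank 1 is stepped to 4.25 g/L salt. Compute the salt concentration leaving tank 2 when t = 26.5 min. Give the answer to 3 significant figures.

Time constants: τᵢ = Vᵢ/Q for each well-mixed tank.
τ₁ = 1290/36.3 = 35.537 min; τ₂ = 1140/36.3 = 31.405 min.
Tank 1: C₁ = C_in(1 − e^(−t/τ₁)). Tank 2 (τ₁ ≠ τ₂): C₂ = C_in[1 − (τ₁ e^(−t/τ₁) − τ₂ e^(−t/τ₂))/(τ₁ − τ₂)].
At t = 26.5: e^(−t/τ₁) = 0.47440, e^(−t/τ₂) = 0.43007.
C₂ = 4.25·[1 − (35.537·0.47440 − 31.405·0.43007)/(4.1322)] = 4.25·0.18864 = 0.80171 g/L.

0.802 g/L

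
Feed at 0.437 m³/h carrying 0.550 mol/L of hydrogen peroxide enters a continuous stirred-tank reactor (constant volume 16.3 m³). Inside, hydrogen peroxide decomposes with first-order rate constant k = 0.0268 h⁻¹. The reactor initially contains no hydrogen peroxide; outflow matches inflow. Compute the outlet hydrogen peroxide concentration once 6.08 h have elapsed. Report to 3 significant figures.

Accumulation = in − out − consumed: V dC/dt = Q C_in − Q C − k V C.
dC/dt = (Q/V) C_in − (Q/V + k) C; effective rate a = Q/V + k = 0.026810 + 0.0268 = 0.053610 h⁻¹.
C_ss = Q C_in/(Q + kV) = 0.27505 mol/L; C(t) = C_ss + (C₀ − C_ss) e^(−a t).
C(6.08) = 0.27505 + (-0.27505)·e^(−0.053610·6.08) = 0.27505 + (-0.27505)·0.72184 = 0.076507 mol/L.

0.0765 mol/L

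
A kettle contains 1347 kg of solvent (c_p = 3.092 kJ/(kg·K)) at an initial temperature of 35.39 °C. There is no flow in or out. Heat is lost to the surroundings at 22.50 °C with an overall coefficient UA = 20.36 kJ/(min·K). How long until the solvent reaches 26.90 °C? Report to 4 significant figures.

Lumped-capacitance energy balance: M c_p dT/dt = UA(T_amb − T).
τ = M c_p/UA = 204.564 min; T_ss = T_amb = 22.5000 °C.
T(t) = T_ss + (T₀ − T_ss)e^(−t/τ); set T = 26.90:
t = −τ ln[(T − T_ss)/(T₀ − T_ss)] = −204.564 · ln(0.341350) = 219.875 min.

219.9 min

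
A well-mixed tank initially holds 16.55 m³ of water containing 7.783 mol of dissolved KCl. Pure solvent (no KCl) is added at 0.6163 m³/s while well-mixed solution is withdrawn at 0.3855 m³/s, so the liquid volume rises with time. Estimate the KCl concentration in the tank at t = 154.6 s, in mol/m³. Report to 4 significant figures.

Let m(t) be the amount of KCl. Volume: V(t) = V₀ + (Q_in − Q_out) t = 16.55 + 0.230800 t; V(154.6) = 52.2317 m³.
Solute balance: dm/dt = 0 − Q_out C = −Q_out m/V(t).
dm/m = −Q_out dt/(V₀ + 0.230800 t); integrating gives ln(m/m₀) = −(Q_out/(Q_in−Q_out)) ln(V/V₀).
m = m₀ (V₀/V)^(Q_out/(Q_in−Q_out)) = 7.783 × (16.55/52.2317)^(1.67028) = 1.14144 mol.
C = m/V = 1.14144/52.2317 = 0.0218533 mol/m³.

0.02185 mol/m³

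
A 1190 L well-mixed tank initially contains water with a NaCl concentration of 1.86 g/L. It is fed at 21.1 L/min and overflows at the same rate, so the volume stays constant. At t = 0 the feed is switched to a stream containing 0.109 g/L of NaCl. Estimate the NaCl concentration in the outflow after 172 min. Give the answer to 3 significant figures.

0.192 g/L

Accumulation = in − out for the solute gives V dC/dt = Q(C_in − C).
Time constant τ = V/Q = 1190/21.1 = 56.398 min.
Solution: C(t) = C_in + (C₀ − C_in) e^(−t/τ).
C(172) = 0.109 + (1.86 − 0.109)·e^(−172/56.398) = 0.109 + (1.7510)·0.047371 = 0.19195 g/L.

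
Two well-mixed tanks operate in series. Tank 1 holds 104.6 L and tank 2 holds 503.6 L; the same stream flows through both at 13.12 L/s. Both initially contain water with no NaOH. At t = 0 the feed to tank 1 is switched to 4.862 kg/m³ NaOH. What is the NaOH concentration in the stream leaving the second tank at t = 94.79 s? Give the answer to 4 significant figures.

Species balance on tank i: dCᵢ/dt = (Cᵢ₋₁ − Cᵢ)/τᵢ with τᵢ = Vᵢ/Q.
τ₁ = 104.6/13.12 = 7.97256 s; τ₂ = 503.6/13.12 = 38.3841 s.
Solving the cascade with C₁(0)=C₂(0)=0 gives C₂(t) = C_in[1 − (τ₁ e^(−t/τ₁) − τ₂ e^(−t/τ₂))/(τ₁ − τ₂)].
At t = 94.79: e^(−t/τ₁) = 6.86188e-06, e^(−t/τ₂) = 0.0846264.
C₂ = 4.862·[1 − (7.97256·6.86188e-06 − 38.3841·0.0846264)/(-30.4116)] = 4.862·0.893190 = 4.34269 kg/m³.

4.343 kg/m³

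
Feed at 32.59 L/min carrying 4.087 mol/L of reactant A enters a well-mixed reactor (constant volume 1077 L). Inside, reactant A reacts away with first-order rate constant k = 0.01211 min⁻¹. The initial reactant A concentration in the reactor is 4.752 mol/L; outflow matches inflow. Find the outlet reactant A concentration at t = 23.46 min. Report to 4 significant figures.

3.597 mol/L

Accumulation = in − out − consumed: V dC/dt = Q C_in − Q C − k V C.
This is linear with rate a = Q/V + k = 0.0423700 min⁻¹.
C_ss = Q C_in/(Q + kV) = 2.91887 mol/L; C(t) = C_ss + (C₀ − C_ss) e^(−a t).
C(23.46) = 2.91887 + (1.83313)·e^(−0.0423700·23.46) = 2.91887 + (1.83313)·0.370093 = 3.59730 mol/L.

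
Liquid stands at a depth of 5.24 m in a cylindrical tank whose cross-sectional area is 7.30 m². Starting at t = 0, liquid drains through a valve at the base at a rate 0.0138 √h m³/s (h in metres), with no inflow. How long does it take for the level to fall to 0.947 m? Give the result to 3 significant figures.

Mass balance (ρ constant): A dh/dt = −0.0138 √h.
Separate and integrate: 2(√h − √h₀) = −(0.0138/A) t.
t = 2A(√h₀ − √h)/0.0138 = 2·7.30·(√5.24 − √0.947)/0.0138
  = 14.600 × (2.2891 − 0.97314) / 0.0138 = 1392.3 s.

1390 s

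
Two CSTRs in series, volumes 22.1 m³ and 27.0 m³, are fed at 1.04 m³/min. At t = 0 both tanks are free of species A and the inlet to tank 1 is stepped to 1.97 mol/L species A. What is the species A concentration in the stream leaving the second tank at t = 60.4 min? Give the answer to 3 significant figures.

1.43 mol/L

Each tank obeys Vᵢ dCᵢ/dt = Q(Cᵢ₋₁ − Cᵢ), so τᵢ = Vᵢ/Q.
τ₁ = 22.1/1.04 = 21.250 min; τ₂ = 27.0/1.04 = 25.962 min.
Solving the cascade with C₁(0)=C₂(0)=0 gives C₂(t) = C_in[1 − (τ₁ e^(−t/τ₁) − τ₂ e^(−t/τ₂))/(τ₁ − τ₂)].
At t = 60.4: e^(−t/τ₁) = 0.058288, e^(−t/τ₂) = 0.097635.
C₂ = 1.97·[1 − (21.250·0.058288 − 25.962·0.097635)/(-4.7115)] = 1.97·0.72490 = 1.4281 mol/L.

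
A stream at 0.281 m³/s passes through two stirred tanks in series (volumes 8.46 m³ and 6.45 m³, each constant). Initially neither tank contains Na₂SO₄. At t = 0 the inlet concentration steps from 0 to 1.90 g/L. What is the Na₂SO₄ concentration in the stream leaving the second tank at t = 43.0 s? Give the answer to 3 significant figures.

Time constants: τᵢ = Vᵢ/Q for each well-mixed tank.
τ₁ = 8.46/0.281 = 30.107 s; τ₂ = 6.45/0.281 = 22.954 s.
Solving the cascade with C₁(0)=C₂(0)=0 gives C₂(t) = C_in[1 − (τ₁ e^(−t/τ₁) − τ₂ e^(−t/τ₂))/(τ₁ − τ₂)].
At t = 43.0: e^(−t/τ₁) = 0.23973, e^(−t/τ₂) = 0.15361.
C₂ = 1.90·[1 − (30.107·0.23973 − 22.954·0.15361)/(7.1530)] = 1.90·0.48393 = 0.91946 g/L.

0.919 g/L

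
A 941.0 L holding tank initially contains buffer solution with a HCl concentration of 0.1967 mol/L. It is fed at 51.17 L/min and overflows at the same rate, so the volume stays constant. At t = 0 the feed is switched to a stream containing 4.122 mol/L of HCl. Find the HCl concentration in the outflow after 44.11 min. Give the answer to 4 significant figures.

3.765 mol/L

Species balance on the tank: V dC/dt = Q(C_in − C).
So dC/dt = (C_in − C)/τ with τ = V/Q = 941.0/51.17 = 18.3897 min.
C approaches C_in exponentially: C(t) = C_in + (C₀ − C_in) e^(−t/τ).
C(44.11) = 4.122 + (0.1967 − 4.122)·e^(−44.11/18.3897) = 4.122 + (-3.92530)·0.0908425 = 3.76542 mol/L.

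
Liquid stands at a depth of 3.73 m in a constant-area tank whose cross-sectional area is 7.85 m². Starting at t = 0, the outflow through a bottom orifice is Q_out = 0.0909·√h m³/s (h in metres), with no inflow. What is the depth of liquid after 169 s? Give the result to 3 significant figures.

0.908 m

A dh/dt = −Q_out = −0.0909 √h.
∫ h^(−1/2) dh = −(0.0909/A) ∫ dt, giving 2√h = 2√h₀ − (0.0909/A) t.
√h = √3.73 − 0.0909·169/(2·7.85) = 1.9313 − 0.97848 = 0.95284.
h = 0.95284² = 0.90791 m.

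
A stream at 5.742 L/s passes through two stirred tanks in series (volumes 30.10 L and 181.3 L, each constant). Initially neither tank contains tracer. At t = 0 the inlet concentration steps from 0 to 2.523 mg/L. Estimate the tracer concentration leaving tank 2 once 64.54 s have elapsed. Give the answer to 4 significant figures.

Each tank obeys Vᵢ dCᵢ/dt = Q(Cᵢ₋₁ − Cᵢ), so τᵢ = Vᵢ/Q.
τ₁ = 30.10/5.742 = 5.24208 s; τ₂ = 181.3/5.742 = 31.5744 s.
Solving the cascade with C₁(0)=C₂(0)=0 gives C₂(t) = C_in[1 − (τ₁ e^(−t/τ₁) − τ₂ e^(−t/τ₂))/(τ₁ − τ₂)].
At t = 64.54: e^(−t/τ₁) = 4.49783e-06, e^(−t/τ₂) = 0.129501.
C₂ = 2.523·[1 − (5.24208·4.49783e-06 − 31.5744·0.129501)/(-26.3323)] = 2.523·0.844719 = 2.13123 mg/L.

2.131 mg/L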